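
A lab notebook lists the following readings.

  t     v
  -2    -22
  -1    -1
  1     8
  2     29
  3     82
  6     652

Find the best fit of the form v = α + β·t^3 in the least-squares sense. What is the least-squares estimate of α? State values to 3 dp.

α = 3.007

Forming XᵀX = [[6, 243]; [243, 47515]] and Xᵀv = [748, 143463]ᵀ gives XᵀX·[α, β]ᵀ = Xᵀv.
Eliminating β: 47515·(row 1) − 243·(row 2) gives 226041·α = 47515·748 − 243·143463 = 679711, so α = 679711/226041.
Then β = (143463 − 243·(679711/226041))/47515 = 226338/75347.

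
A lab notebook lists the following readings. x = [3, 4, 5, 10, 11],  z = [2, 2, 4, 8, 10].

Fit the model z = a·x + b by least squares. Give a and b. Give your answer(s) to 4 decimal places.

AᵀA·[a, b]ᵀ = Aᵀz reads: 271·a + 33·b = 224;  33·a + 5·b = 26.
(Σx·x = 271, Σx = 33, Σ1 = 5, Σx·z = 224, Σz = 26.)
det = 271·5 − 33² = 266.
a = (224·5 − 33·26)/266 = 131/133; b = (271·26 − 33·224)/266 = -173/133.

a = 0.9850, b = -1.3008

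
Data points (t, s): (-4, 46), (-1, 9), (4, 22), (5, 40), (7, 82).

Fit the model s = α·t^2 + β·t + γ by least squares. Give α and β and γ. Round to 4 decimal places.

α = 2.0115, β = -2.8342, γ = 2.9886

MᵀM·[α, β, γ]ᵀ = Mᵀs reads: 3539·α + 467·β + 107·γ = 6115;  467·α + 107·β + 11·γ = 669;  107·α + 11·β + 5·γ = 199.
(Σt^2·t^2 = 3539, Σt^2·t = 467, Σt^2 = 107, Σt·t = 107, Σt = 11, Σ1 = 5, Σt^2·s = 6115, Σt·s = 669, Σs = 199.)
Row-reducing yields α = 41735/20748, β = -19601/6916, γ = 15502/5187.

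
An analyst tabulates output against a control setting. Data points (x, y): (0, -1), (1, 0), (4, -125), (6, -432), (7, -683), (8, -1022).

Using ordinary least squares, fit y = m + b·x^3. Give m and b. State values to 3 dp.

m = 1.023, b = -1.997

Entries of MᵀM: Σ1 = 6, Σx^3 = 1136, Σx^3·x^3 = 430546.
Moment sums: Σy = -2263, Σx^3·y = -858845.
Normal equations: [[6, 1136]; [1136, 430546]]·[m, b]ᵀ = [-2263, -858845]ᵀ.
det = 6·430546 − 1136² = 1292780.
m = ((-2263)·430546 − 1136·(-858845))/1292780 = 661161/646390; b = (6·(-858845) − 1136·(-2263))/1292780 = -1291151/646390.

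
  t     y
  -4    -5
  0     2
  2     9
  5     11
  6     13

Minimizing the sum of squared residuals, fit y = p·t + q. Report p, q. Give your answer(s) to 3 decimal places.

Compute the Gram sums: Σt·t = 81, Σt = 9, Σ1 = 5.
Right-hand side: Σt·y = 171, Σy = 30.
So MᵀM·[p, q]ᵀ = Mᵀy: [[81, 9]; [9, 5]]·[p, q]ᵀ = [171, 30]ᵀ.
Eliminating q: 5·(row 1) − 9·(row 2) gives 324·p = 5·171 − 9·30 = 585, so p = 65/36.
Then q = (30 − 9·(65/36))/5 = 11/4.

p = 1.806, q = 2.750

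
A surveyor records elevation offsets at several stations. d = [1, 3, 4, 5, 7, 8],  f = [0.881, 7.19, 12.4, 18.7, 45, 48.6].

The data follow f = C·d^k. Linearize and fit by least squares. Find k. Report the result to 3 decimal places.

With ln fᵢ as the transformed response and ln dᵢ as the regressor:
Σln d = 8.1197, Σ(ln d)² = 13.8297, Σln f = 14.9825, Σln d·ln f = 25.8540.
Equations: 13.8297·k + 8.1197·ln C = 25.8540;  8.1197·k + 6·ln C = 14.9825.
Solving (det = 17.0487): k = 1.96322, ln C = -0.15971.

k = 1.963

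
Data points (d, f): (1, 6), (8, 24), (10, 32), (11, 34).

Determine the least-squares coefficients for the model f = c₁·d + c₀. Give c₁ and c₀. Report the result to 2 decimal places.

Normal-equation sums: Σd·d = 286, Σd = 30, Σ1 = 4.
For Xᵀf: Σd·f = 892, Σf = 96.
Normal equations: [[286, 30]; [30, 4]]·[c₁, c₀]ᵀ = [892, 96]ᵀ.
Determinant 286·4 − 30² = 244.
c₁ = (892·4 − 30·96)/244 = 172/61; c₀ = (286·96 − 30·892)/244 = 174/61.

c₁ = 2.82, c₀ = 2.85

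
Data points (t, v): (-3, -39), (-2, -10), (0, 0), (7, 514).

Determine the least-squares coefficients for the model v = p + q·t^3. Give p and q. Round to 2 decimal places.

Compute the Gram sums: Σ1 = 4, Σt^3 = 308, Σt^3·t^3 = 118442.
For Xᵀv: Σv = 465, Σt^3·v = 177435.
Normal equations: [[4, 308]; [308, 118442]]·[p, q]ᵀ = [465, 177435]ᵀ.
det = 4·118442 − 308² = 378904.
p = (465·118442 − 308·177435)/378904 = 212775/189452; q = (4·177435 − 308·465)/378904 = 70815/47363.

p = 1.12, q = 1.50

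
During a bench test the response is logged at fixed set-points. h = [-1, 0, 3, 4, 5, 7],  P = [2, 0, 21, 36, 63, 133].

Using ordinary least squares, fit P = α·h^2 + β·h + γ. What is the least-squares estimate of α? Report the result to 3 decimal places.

α = 3.042

The normal equations are: 3364·α + 558·β + 100·γ = 8859;  558·α + 100·β + 18·γ = 1451;  100·α + 18·β + 6·γ = 255.
Row-reducing yields α = 52539/17270, β = -37127/17270, γ = -1377/785.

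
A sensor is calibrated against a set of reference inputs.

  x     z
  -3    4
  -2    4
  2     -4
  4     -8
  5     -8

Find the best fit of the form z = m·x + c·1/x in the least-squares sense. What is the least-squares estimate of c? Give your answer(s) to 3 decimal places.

Sums needed: Σx·x = 58, Σx·1/x = 5, Σ1/x·1/x = 2569/3600.
Right-hand side: Σx·z = -100, Σ1/x·z = -134/15.
AᵀA·[m, c]ᵀ = Aᵀz becomes [[58, 5]; [5, 2569/3600]]·[m, c]ᵀ = [-100, -134/15]ᵀ.
Determinant 58·(2569/3600) − 5² = 29501/1800.
m = ((-100)·(2569/3600) − 5·(-134/15))/(29501/1800) = -48050/29501; c = (58·(-134/15) − 5·(-100))/(29501/1800) = -32640/29501.

c = -1.106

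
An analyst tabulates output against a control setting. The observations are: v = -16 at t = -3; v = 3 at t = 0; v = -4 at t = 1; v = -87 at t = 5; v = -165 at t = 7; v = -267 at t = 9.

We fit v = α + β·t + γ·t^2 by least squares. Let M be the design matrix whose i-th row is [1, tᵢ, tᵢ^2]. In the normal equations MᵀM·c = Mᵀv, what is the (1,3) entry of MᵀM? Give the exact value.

165

Row 1 ↔ basis 1, column 3 ↔ basis t^2, so (MᵀM)_{1,3} = Σᵢ t^2 = (1)·(9) + (1)·(0) + (1)·(1) + (1)·(25) + (1)·(49) + (1)·(81) = 165.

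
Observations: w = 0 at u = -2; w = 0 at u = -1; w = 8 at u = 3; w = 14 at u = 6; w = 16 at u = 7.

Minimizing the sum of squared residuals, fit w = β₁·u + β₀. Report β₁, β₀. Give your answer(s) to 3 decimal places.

Setting ∂/∂β₁ … = 0 gives: 99·β₁ + 13·β₀ = 220;  13·β₁ + 5·β₀ = 38.
(Σu·u = 99, Σu = 13, Σ1 = 5, Σu·w = 220, Σw = 38.)
Determinant 99·5 − 13² = 326.
β₁ = (220·5 − 13·38)/326 = 303/163; β₀ = (99·38 − 13·220)/326 = 451/163.

β₁ = 1.859, β₀ = 2.767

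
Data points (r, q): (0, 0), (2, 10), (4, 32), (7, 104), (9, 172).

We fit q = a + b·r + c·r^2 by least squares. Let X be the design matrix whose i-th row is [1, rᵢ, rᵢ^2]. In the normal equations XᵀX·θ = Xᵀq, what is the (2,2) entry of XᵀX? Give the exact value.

Row 2 ↔ basis r, column 2 ↔ basis r, so (XᵀX)_{2,2} = Σᵢ (r)·(r) = (0)·(0) + (2)·(2) + (4)·(4) + (7)·(7) + (9)·(9) = 150.

150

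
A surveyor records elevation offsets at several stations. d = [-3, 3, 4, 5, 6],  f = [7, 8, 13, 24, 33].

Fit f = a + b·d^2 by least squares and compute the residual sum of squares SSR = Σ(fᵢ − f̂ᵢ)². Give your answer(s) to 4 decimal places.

The normal equations are: 5·a + 95·b = 85;  95·a + 2339·b = 2131.
Eliminating b: 2339·(row 1) − 95·(row 2) gives 2670·a = 2339·85 − 95·2131 = -3630, so a = -121/89.
Then b = (2131 − 95·(-121/89))/2339 = 86/89.
Residuals: -30/89, 59/89, -98/89, 107/89, -38/89; SSR = 302/89.

SSR = 3.3933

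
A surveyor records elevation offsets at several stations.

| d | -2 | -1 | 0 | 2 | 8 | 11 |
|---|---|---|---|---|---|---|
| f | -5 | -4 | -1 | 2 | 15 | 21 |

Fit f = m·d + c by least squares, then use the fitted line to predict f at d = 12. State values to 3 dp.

XᵀX·[m, c]ᵀ = Xᵀf reads: 194·m + 18·c = 369;  18·m + 6·c = 28.
Eliminating c: 6·(row 1) − 18·(row 2) gives 840·m = 6·369 − 18·28 = 1710, so m = 57/28.
Then c = (28 − 18·(57/28))/6 = -121/84.
At d = 12: f̂ = (57/28)·(12) + (-121/84)·(1) = 1931/84.

f̂ = 22.988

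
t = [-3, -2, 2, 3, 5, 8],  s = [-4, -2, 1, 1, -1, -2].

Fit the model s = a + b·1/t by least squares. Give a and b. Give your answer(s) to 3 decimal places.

Forming AᵀA = [[6, 13/40]; [13/40, 11201/14400]] and Aᵀs = [-7, 163/60]ᵀ gives AᵀA·[a, b]ᵀ = Aᵀs.
det = 6·(11201/14400) − (13/40)² = 4379/960.
a = ((-7)·(11201/14400) − (13/40)·(163/60))/(4379/960) = -91121/65685; b = (6·(163/60) − (13/40)·(-7))/(4379/960) = 17832/4379.

a = -1.387, b = 4.072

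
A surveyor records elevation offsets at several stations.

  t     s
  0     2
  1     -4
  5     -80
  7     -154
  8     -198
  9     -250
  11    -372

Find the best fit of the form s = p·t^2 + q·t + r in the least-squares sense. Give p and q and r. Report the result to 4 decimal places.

p = -2.9478, q = -1.4499, r = 1.2334

AᵀA·[p, q, r]ᵀ = Aᵀs reads: 28325·p + 3041·q + 341·r = -87484;  3041·p + 341·q + 41·r = -9408;  341·p + 41·q + 7·r = -1056.
(Σt^2·t^2 = 28325, Σt^2·t = 3041, Σt^2 = 341, Σt·t = 341, Σt = 41, Σ1 = 7, Σt^2·s = -87484, Σt·s = -9408, Σs = -1056.)
Solving the 3×3 system (Gaussian elimination) gives p = -237407/80538, q = -116773/80538, r = 16556/13423.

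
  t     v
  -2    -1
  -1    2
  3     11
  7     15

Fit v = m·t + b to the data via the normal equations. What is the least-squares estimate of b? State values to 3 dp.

Compute the Gram sums: Σt·t = 63, Σt = 7, Σ1 = 4.
Moment sums: Σt·v = 138, Σv = 27.
XᵀX·[m, b]ᵀ = Xᵀv becomes [[63, 7]; [7, 4]]·[m, b]ᵀ = [138, 27]ᵀ.
Determinant 63·4 − 7² = 203.
m = (138·4 − 7·27)/203 = 363/203; b = (63·27 − 7·138)/203 = 105/29.

b = 3.621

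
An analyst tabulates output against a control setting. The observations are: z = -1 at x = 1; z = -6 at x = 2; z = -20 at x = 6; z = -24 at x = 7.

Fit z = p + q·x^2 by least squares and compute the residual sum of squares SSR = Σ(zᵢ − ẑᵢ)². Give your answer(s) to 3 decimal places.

Setting ∂/∂p … = 0 gives: 4·p + 90·q = -51;  90·p + 3714·q = -1921.
det = 4·3714 − 90² = 6756.
p = ((-51)·3714 − 90·(-1921))/6756 = -1377/563; q = (4·(-1921) − 90·(-51))/6756 = -1547/3378.
Residuals: 6431/3378, -2909/1689, -601/563, 2993/3378; SSR = 28765/3378.

SSR = 8.515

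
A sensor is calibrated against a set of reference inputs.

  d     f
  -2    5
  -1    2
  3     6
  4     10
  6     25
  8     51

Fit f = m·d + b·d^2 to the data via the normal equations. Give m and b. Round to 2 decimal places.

AᵀA·[m, b]ᵀ = Aᵀf reads: 130·m + 810·b = 604;  810·m + 5746·b = 4400.
(Σd·d = 130, Σd·d^2 = 810, Σd^2·d^2 = 5746, Σd·f = 604, Σd^2·f = 4400.)
Δ = 130·5746 − 810² = 90880.
m = (604·5746 − 810·4400)/90880 = -11677/11360; b = (130·4400 − 810·604)/90880 = 2069/2272.

m = -1.03, b = 0.91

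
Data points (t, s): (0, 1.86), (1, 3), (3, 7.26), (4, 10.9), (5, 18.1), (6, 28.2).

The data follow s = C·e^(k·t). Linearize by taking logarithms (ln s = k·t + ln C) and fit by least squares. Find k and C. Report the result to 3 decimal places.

Taking logs, ln s = k·t + ln C, so regress ln s on t.
Σt = 19.0000, Σ(t)² = 87.0000, Σln s = 12.3256, Σt·ln s = 51.1163.
Equations: 87.0000·k + 19.0000·ln C = 51.1163;  19.0000·k + 6·ln C = 12.3256.
Δ = 87.0000·6 − (19.0000)² = 161.0000; k = (51.1163·6 − 19.0000·12.3256)/161.0000 = 0.45039, ln C = (87.0000·12.3256 − 19.0000·51.1163)/161.0000 = 0.62804, so C = exp(0.62804) = 1.87394.

k = 0.450, C = 1.874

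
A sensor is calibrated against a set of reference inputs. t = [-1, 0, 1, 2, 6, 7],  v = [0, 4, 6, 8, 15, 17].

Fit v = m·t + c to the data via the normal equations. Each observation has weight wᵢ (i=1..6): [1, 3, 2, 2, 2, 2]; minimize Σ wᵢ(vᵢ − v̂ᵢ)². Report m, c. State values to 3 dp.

m = 1.916, c = 3.718

Compute the Gram sums: Σwᵢ·t·t = 181, Σwᵢ·t = 31, Σwᵢ·1 = 12.
For XᵀWv: Σwᵢ·t·v = 462, Σwᵢ·v = 104.
Determinant 181·12 − 31² = 1211.
m = (462·12 − 31·104)/1211 = 2320/1211; c = (181·104 − 31·462)/1211 = 4502/1211.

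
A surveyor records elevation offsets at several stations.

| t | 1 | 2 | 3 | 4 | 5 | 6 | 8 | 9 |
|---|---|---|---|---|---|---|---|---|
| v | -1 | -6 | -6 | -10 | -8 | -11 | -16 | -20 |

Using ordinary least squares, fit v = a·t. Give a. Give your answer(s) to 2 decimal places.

a = -2.06

With design matrix X, XᵀX = [[236]] and Xᵀv = [-485]ᵀ.
a = (-485)/236 = -2.05508.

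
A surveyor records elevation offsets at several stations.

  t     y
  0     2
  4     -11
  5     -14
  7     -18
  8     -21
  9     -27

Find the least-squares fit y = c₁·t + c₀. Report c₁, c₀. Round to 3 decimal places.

c₁ = -3.019, c₀ = 1.769

The normal system MᵀM·[c₁, c₀]ᵀ = Mᵀy is [[235, 33]; [33, 6]]·[c₁, c₀]ᵀ = [-651, -89]ᵀ.
Determinant 235·6 − 33² = 321.
c₁ = ((-651)·6 − 33·(-89))/321 = -323/107; c₀ = (235·(-89) − 33·(-651))/321 = 568/321.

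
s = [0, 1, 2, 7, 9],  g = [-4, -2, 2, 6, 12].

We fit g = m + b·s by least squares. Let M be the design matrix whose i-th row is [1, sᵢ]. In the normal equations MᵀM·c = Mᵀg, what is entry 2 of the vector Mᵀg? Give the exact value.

152

Entry 2 ↔ basis s, so (Mᵀg)_{2} = Σᵢ (s)·gᵢ = (0)·(-4) + (1)·(-2) + (2)·(2) + (7)·(6) + (9)·(12) = 152.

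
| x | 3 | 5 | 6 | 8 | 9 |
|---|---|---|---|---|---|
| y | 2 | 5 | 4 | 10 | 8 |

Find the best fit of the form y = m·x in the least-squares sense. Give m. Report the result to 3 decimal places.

Normal-equation sums: Σx·x = 215.
And Σx·y = 207.
m = 207/215 = 0.962791.

m = 0.963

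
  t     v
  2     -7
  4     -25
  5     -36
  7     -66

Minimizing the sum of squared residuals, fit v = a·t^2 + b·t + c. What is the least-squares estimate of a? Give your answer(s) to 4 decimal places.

a = -1.0000

The normal equations are: 3298·a + 540·b + 94·c = -4562;  540·a + 94·b + 18·c = -756;  94·a + 18·b + 4·c = -134.
(Σt^2·t^2 = 3298, Σt^2·t = 540, Σt^2 = 94, Σt·t = 94, Σt = 18, Σ1 = 4, Σt^2·v = -4562, Σt·v = -756, Σv = -134.)
Inverting the 3×3 Gram matrix, [a, b, c]ᵀ = [-1, -36/13, 32/13]ᵀ.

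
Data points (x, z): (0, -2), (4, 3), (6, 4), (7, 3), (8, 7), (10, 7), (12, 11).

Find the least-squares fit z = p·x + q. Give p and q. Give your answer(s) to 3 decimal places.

With design matrix A, AᵀA = [[409, 47]; [47, 7]] and Aᵀz = [315, 33]ᵀ.
det = 409·7 − 47² = 654.
p = (315·7 − 47·33)/654 = 1; q = (409·33 − 47·315)/654 = -2.

p = 1.000, q = -2.000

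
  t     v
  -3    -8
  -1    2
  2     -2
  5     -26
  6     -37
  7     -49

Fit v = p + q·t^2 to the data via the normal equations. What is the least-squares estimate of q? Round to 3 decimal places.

Entries of XᵀX: Σ1 = 6, Σt^2 = 124, Σt^2·t^2 = 4420.
For Xᵀv: Σv = -120, Σt^2·v = -4461.
Normal equations: [[6, 124]; [124, 4420]]·[p, q]ᵀ = [-120, -4461]ᵀ.
Eliminating q: 4420·(row 1) − 124·(row 2) gives 11144·p = 4420·(-120) − 124·(-4461) = 22764, so p = 813/398.
Then q = ((-4461) − 124·(813/398))/4420 = -849/796.

q = -1.067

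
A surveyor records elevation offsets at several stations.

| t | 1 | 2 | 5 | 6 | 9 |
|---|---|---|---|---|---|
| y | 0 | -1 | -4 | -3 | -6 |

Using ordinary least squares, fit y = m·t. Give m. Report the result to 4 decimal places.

Sums needed: Σt·t = 147.
And Σt·y = -94.
m = (-94)/147 = -0.639456.

m = -0.6395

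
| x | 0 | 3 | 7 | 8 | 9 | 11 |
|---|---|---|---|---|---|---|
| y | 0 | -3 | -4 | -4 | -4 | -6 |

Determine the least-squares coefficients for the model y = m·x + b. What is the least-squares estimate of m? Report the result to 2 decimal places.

m = -0.46

The normal equations are: 324·m + 38·b = -171;  38·m + 6·b = -21.
(Σx·x = 324, Σx = 38, Σ1 = 6, Σx·y = -171, Σy = -21.)
det = 324·6 − 38² = 500.
m = ((-171)·6 − 38·(-21))/500 = -57/125; b = (324·(-21) − 38·(-171))/500 = -153/250.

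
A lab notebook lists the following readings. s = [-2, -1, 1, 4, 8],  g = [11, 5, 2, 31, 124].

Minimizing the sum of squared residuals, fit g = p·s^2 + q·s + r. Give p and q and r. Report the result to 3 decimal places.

With design matrix A, AᵀA = [[4370, 568, 86]; [568, 86, 10]; [86, 10, 5]] and Aᵀg = [8483, 1091, 173]ᵀ.
Inverting the 3×3 Gram matrix, [p, q, r]ᵀ = [133/66, -53/66, 17/11]ᵀ.

p = 2.015, q = -0.803, r = 1.545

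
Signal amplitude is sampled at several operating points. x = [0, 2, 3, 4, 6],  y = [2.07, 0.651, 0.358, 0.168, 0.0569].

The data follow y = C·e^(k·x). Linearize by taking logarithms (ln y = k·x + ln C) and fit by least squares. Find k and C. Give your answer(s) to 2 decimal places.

Linearized form: ln y = k·x + ln C. From the 5 transformed points,
Σx = 15.0000, Σ(x)² = 65.0000, Σln y = -5.3792, Σx·ln y = -28.2741.
Equations: 65.0000·k + 15.0000·ln C = -28.2741;  15.0000·k + 5·ln C = -5.3792.
Δ = 65.0000·5 − (15.0000)² = 100.0000; k = (-28.2741·5 − 15.0000·-5.3792)/100.0000 = -0.60683, ln C = (65.0000·-5.3792 − 15.0000·-28.2741)/100.0000 = 0.74465, so C = exp(0.74465) = 2.10571.

k = -0.61, C = 2.11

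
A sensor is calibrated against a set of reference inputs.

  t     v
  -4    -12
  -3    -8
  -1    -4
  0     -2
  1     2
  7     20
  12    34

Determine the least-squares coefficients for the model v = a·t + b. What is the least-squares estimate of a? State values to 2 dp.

Compute the Gram sums: Σt·t = 220, Σt = 12, Σ1 = 7.
For Xᵀv: Σt·v = 626, Σv = 30.
So XᵀX·[a, b]ᵀ = Xᵀv: [[220, 12]; [12, 7]]·[a, b]ᵀ = [626, 30]ᵀ.
Eliminating b: 7·(row 1) − 12·(row 2) gives 1396·a = 7·626 − 12·30 = 4022, so a = 2011/698.
Then b = (30 − 12·(2011/698))/7 = -228/349.

a = 2.88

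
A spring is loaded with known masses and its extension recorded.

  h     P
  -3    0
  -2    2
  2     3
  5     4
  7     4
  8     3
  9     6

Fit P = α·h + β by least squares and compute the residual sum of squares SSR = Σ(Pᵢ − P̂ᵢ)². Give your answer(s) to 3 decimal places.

SSR = 5.492

Compute the Gram sums: Σh·h = 236, Σh = 26, Σ1 = 7.
And Σh·P = 128, ΣP = 22.
Normal equations: [[236, 26]; [26, 7]]·[α, β]ᵀ = [128, 22]ᵀ.
det = 236·7 − 26² = 976.
α = (128·7 − 26·22)/976 = 81/244; β = (236·22 − 26·128)/976 = 233/122.
Residuals: -223/244, 46/61, 26/61, 105/244, -57/244, -191/122, 269/244; SSR = 335/61.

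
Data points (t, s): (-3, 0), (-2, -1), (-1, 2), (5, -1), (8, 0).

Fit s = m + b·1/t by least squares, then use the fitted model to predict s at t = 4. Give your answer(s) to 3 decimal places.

Entries of MᵀM: Σ1 = 5, Σ1/t = -181/120, Σ1/t·1/t = 20401/14400.
Right-hand side: Σs = 0, Σ1/t·s = -17/10.
Δ = 5·(20401/14400) − (-181/120)² = 17311/3600.
m = (0·(20401/14400) − (-181/120)·(-17/10))/(17311/3600) = -9231/17311; b = (5·(-17/10) − (-181/120)·0)/(17311/3600) = -30600/17311.
At t = 4: ŝ = (-9231/17311)·(1) + (-30600/17311)·(1/4) = -16881/17311.

ŝ = -0.975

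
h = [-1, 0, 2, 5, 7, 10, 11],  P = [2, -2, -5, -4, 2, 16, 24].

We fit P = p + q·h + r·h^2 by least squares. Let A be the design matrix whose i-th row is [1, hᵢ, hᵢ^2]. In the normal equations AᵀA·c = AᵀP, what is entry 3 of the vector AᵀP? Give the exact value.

Entry 3 ↔ basis h^2, so (AᵀP)_{3} = Σᵢ (h^2)·Pᵢ = (1)·(2) + (0)·(-2) + (4)·(-5) + (25)·(-4) + (49)·(2) + (100)·(16) + (121)·(24) = 4484.

4484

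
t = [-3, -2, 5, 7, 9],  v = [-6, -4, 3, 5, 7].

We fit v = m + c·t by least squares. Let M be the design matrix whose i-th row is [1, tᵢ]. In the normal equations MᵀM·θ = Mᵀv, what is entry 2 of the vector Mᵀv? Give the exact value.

139

Entry 2 ↔ basis t, so (Mᵀv)_{2} = Σᵢ (t)·vᵢ = (-3)·(-6) + (-2)·(-4) + (5)·(3) + (7)·(5) + (9)·(7) = 139.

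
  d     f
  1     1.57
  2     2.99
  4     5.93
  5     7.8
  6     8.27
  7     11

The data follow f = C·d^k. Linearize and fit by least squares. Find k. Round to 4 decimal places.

Let Y = ln f. Fitting Y = k·ln d + ln C by least squares:
Σln d = 7.4265, Σ(ln d)² = 11.9895, Σln f = 9.8910, Σln d·ln f = 14.9842.
Equations: 11.9895·k + 7.4265·ln C = 14.9842;  7.4265·k + 6·ln C = 9.8910.
Slope k = (n·Σln d·ln f − Σln d·Σln f)/(n·Σ(ln d)² − (Σln d)²) = (6·14.9842 − 7.4265·9.8910)/16.7835 = 0.98008; ln C = (Σln f − k·Σln d)/n = 0.43540.

k = 0.9801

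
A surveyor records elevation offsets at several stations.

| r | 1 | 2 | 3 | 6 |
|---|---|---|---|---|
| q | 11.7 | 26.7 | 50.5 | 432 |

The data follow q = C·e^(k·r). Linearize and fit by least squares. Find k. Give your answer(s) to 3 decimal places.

Taking logs, ln q = k·r + ln C, so regress ln q on r.
Σr = 12.0000, Σ(r)² = 50.0000, Σln q = 15.7347, Σr·ln q = 57.2054.
Normal system: [[50.0000, 12.0000]; [12.0000, 4]]·[k, ln C]ᵀ = [57.2054, 15.7347]ᵀ.
Solving (det = 56.0000): k = 0.71439, ln C = 1.79050.

k = 0.714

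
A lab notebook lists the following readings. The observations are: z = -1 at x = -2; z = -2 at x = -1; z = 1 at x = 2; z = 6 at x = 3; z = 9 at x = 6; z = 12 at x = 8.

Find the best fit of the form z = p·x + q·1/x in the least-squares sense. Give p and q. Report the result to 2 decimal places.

The normal equations are: 118·p + 6·q = 174;  6·p + (953/576)·q = 8.
det = 118·(953/576) − 6² = 45859/288.
p = (174·(953/576) − 6·8)/(45859/288) = 69087/45859; q = (118·8 − 6·174)/(45859/288) = -28800/45859.

p = 1.51, q = -0.63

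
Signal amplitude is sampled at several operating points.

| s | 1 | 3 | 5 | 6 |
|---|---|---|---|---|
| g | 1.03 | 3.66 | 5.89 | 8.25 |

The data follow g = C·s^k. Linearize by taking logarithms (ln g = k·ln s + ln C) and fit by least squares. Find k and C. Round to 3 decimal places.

Linearized form: ln g = k·ln s + ln C. From the 4 transformed points,
Sums: Σln s = 4.4998, Σ(ln s)² = 7.0076, Σln g = 5.2105, Σln s·ln g = 8.0603.
Normal system: [[7.0076, 4.4998]; [4.4998, 4]]·[k, ln C]ᵀ = [8.0603, 5.2105]ᵀ.
Solving (det = 7.7823): k = 1.13015, ln C = 0.03125, so C = exp(0.03125) = 1.03175.

k = 1.130, C = 1.032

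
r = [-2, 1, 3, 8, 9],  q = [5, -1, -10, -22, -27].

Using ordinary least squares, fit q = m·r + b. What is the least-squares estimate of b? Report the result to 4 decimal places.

The normal system MᵀM·[m, b]ᵀ = Mᵀq is [[159, 19]; [19, 5]]·[m, b]ᵀ = [-460, -55]ᵀ.
Determinant 159·5 − 19² = 434.
m = ((-460)·5 − 19·(-55))/434 = -1255/434; b = (159·(-55) − 19·(-460))/434 = -5/434.

b = -0.0115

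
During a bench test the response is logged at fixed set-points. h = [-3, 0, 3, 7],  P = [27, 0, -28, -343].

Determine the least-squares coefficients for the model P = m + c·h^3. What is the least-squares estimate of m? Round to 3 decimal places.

Sums needed: Σ1 = 4, Σh^3 = 343, Σh^3·h^3 = 119107.
Right-hand side: ΣP = -344, Σh^3·P = -119134.
Normal equations: [[4, 343]; [343, 119107]]·[m, c]ᵀ = [-344, -119134]ᵀ.
det = 4·119107 − 343² = 358779.
m = ((-344)·119107 − 343·(-119134))/358779 = -109846/358779; c = (4·(-119134) − 343·(-344))/358779 = -358544/358779.

m = -0.306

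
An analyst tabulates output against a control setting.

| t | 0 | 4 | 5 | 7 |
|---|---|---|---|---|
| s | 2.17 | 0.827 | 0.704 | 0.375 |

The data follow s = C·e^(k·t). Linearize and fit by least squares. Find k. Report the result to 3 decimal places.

k = -0.246

With ln sᵢ as the transformed response and tᵢ as the regressor:
XᵀX = [[90.0000, 16.0000]; [16.0000, 4]], rhs = [-9.3805, -0.7470]ᵀ  (here Σt = 16.0000, Σ(t)² = 90.0000, Σln s = -0.7470, Σt·ln s = -9.3805).
Solving (det = 104.0000): k = -0.24586, ln C = 0.79668.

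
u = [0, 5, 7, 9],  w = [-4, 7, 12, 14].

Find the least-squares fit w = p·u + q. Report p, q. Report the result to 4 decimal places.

p = 2.0726, q = -3.6313

XᵀX·[p, q]ᵀ = Xᵀw reads: 155·p + 21·q = 245;  21·p + 4·q = 29.
Eliminating q: 4·(row 1) − 21·(row 2) gives 179·p = 4·245 − 21·29 = 371, so p = 371/179.
Then q = (29 − 21·(371/179))/4 = -650/179.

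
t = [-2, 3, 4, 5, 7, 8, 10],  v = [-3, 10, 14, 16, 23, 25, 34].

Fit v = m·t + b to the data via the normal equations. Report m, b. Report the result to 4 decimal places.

m = 3.0217, b = 1.8913

Setting ∂/∂m … = 0 gives: 267·m + 35·b = 873;  35·m + 7·b = 119.
Δ = 267·7 − 35² = 644.
m = (873·7 − 35·119)/644 = 139/46; b = (267·119 − 35·873)/644 = 87/46.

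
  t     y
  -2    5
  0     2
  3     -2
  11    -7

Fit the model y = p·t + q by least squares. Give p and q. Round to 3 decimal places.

p = -0.888, q = 2.163

From the data, Σt·t = 134, Σt = 12, Σ1 = 4.
Moment sums: Σt·y = -93, Σy = -2.
AᵀA·[p, q]ᵀ = Aᵀy becomes [[134, 12]; [12, 4]]·[p, q]ᵀ = [-93, -2]ᵀ.
det = 134·4 − 12² = 392.
p = ((-93)·4 − 12·(-2))/392 = -87/98; q = (134·(-2) − 12·(-93))/392 = 106/49.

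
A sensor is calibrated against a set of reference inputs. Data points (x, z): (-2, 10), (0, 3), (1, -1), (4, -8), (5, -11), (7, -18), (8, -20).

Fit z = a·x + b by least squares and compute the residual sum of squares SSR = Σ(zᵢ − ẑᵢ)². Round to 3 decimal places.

The normal system MᵀM·[a, b]ᵀ = Mᵀz is [[159, 23]; [23, 7]]·[a, b]ᵀ = [-394, -45]ᵀ.
Eliminating b: 7·(row 1) − 23·(row 2) gives 584·a = 7·(-394) − 23·(-45) = -1723, so a = -1723/584.
Then b = ((-45) − 23·(-1723/584))/7 = 1907/584.
Residuals: 487/584, -155/584, -96/73, 313/584, 71/146, -179/292, 197/584; SSR = 2049/584.

SSR = 3.509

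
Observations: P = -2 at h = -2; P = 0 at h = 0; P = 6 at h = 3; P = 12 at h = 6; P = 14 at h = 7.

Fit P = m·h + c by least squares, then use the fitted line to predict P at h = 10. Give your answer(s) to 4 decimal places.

Entries of AᵀA: Σh·h = 98, Σh = 14, Σ1 = 5.
Moment sums: Σh·P = 192, ΣP = 30.
Determinant 98·5 − 14² = 294.
m = (192·5 − 14·30)/294 = 90/49; c = (98·30 − 14·192)/294 = 6/7.
At h = 10: P̂ = (90/49)·(10) + (6/7)·(1) = 942/49.

P̂ = 19.2245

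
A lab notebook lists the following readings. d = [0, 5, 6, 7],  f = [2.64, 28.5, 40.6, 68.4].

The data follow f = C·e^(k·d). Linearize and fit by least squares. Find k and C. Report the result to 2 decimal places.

Taking logs, ln f = k·d + ln C, so regress ln f on d.
Over the data: Σd = 18.0000, Σ(d)² = 110.0000, Σln f = 12.2498, Σd·ln f = 68.5497.
Normal system: [[110.0000, 18.0000]; [18.0000, 4]]·[k, ln C]ᵀ = [68.5497, 12.2498]ᵀ.
Δ = 110.0000·4 − (18.0000)² = 116.0000; k = (68.5497·4 − 18.0000·12.2498)/116.0000 = 0.46295, ln C = (110.0000·12.2498 − 18.0000·68.5497)/116.0000 = 0.97918, so C = exp(0.97918) = 2.66228.

k = 0.46, C = 2.66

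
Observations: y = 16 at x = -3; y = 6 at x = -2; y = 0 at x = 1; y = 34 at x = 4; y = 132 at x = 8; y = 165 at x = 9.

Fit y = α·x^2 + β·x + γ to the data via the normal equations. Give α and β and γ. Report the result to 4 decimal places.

Normal-equation sums: Σx^2·x^2 = 11011, Σx^2·x = 1271, Σx^2 = 175, Σx·x = 175, Σx = 17, Σ1 = 6.
Moment sums: Σx^2·y = 22525, Σx·y = 2617, Σy = 353.
Normal equations: [[11011, 1271, 175]; [1271, 175, 17]; [175, 17, 6]]·[α, β, γ]ᵀ = [22525, 2617, 353]ᵀ.
Inverting the 3×3 Gram matrix, [α, β, γ]ᵀ = [223313/111225, 53042/111225, -39948/37075]ᵀ.

α = 2.0078, β = 0.4769, γ = -1.0775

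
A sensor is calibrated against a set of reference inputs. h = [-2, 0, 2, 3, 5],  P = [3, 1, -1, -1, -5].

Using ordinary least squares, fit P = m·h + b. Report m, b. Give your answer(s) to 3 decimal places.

m = -1.068, b = 1.110

Forming MᵀM = [[42, 8]; [8, 5]] and MᵀP = [-36, -3]ᵀ gives MᵀM·[m, b]ᵀ = MᵀP.
Eliminating b: 5·(row 1) − 8·(row 2) gives 146·m = 5·(-36) − 8·(-3) = -156, so m = -78/73.
Then b = ((-3) − 8·(-78/73))/5 = 81/73.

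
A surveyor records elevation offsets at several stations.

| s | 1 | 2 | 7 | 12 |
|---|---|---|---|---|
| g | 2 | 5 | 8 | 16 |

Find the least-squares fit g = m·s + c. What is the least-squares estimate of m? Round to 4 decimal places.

m = 1.1623

Compute the Gram sums: Σs·s = 198, Σs = 22, Σ1 = 4.
For Xᵀg: Σs·g = 260, Σg = 31.
Δ = 198·4 − 22² = 308.
m = (260·4 − 22·31)/308 = 179/154; c = (198·31 − 22·260)/308 = 19/14.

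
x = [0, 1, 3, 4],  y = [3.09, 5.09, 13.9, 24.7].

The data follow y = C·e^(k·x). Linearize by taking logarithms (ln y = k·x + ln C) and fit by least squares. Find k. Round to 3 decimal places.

k = 0.516

Linearized form: ln y = k·x + ln C. From the 4 transformed points,
Σx = 8.0000, Σ(x)² = 26.0000, Σln y = 8.5941, Σx·ln y = 22.3502.
Equations: 26.0000·k + 8.0000·ln C = 22.3502;  8.0000·k + 4·ln C = 8.5941.
Solving (det = 40.0000): k = 0.51619, ln C = 1.11616.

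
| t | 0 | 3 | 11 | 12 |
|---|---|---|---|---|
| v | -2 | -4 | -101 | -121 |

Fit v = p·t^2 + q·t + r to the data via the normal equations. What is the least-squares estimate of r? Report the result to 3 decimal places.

r = -1.855

From the data, Σt^2·t^2 = 35458, Σt^2·t = 3086, Σt^2 = 274, Σt·t = 274, Σt = 26, Σ1 = 4.
For Mᵀv: Σt^2·v = -29681, Σt·v = -2575, Σv = -228.
So MᵀM·[p, q, r]ᵀ = Mᵀv: [[35458, 3086, 274]; [3086, 274, 26]; [274, 26, 4]]·[p, q, r]ᵀ = [-29681, -2575, -228]ᵀ.
Row-reducing yields p = -1675/1644, q = 18523/8220, r = -1271/685.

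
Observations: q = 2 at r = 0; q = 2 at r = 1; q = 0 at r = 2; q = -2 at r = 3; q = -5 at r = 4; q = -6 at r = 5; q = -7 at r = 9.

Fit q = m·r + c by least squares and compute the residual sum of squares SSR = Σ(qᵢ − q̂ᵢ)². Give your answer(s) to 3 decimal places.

Entries of XᵀX: Σr·r = 136, Σr = 24, Σ1 = 7.
Moment sums: Σr·q = -117, Σq = -16.
So XᵀX·[m, c]ᵀ = Xᵀq: [[136, 24]; [24, 7]]·[m, c]ᵀ = [-117, -16]ᵀ.
Δ = 136·7 − 24² = 376.
m = ((-117)·7 − 24·(-16))/376 = -435/376; c = (136·(-16) − 24·(-117))/376 = 79/47.
Residuals: 15/47, 555/376, 119/188, -79/376, -193/94, -713/376, 651/376; SSR = 5089/376.

SSR = 13.535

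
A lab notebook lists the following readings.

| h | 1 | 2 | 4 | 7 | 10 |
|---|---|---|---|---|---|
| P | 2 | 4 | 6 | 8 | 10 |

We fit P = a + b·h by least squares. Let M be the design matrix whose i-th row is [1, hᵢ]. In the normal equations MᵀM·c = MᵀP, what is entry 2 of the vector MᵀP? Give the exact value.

190

Entry 2 ↔ basis h, so (MᵀP)_{2} = Σᵢ (h)·Pᵢ = (1)·(2) + (2)·(4) + (4)·(6) + (7)·(8) + (10)·(10) = 190.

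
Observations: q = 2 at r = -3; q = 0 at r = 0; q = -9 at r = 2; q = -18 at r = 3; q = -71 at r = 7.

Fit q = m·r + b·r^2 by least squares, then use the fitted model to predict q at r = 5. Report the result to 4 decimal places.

q̂ = -40.7655

Normal-equation sums: Σr·r = 71, Σr·r^2 = 351, Σr^2·r^2 = 2579.
Right-hand side: Σr·q = -575, Σr^2·q = -3659.
So MᵀM·[m, b]ᵀ = Mᵀq: [[71, 351]; [351, 2579]]·[m, b]ᵀ = [-575, -3659]ᵀ.
det = 71·2579 − 351² = 59908.
m = ((-575)·2579 − 351·(-3659))/59908 = -49654/14977; b = (71·(-3659) − 351·(-575))/59908 = -14491/14977.
At r = 5: q̂ = (-49654/14977)·(5) + (-14491/14977)·(25) = -610545/14977.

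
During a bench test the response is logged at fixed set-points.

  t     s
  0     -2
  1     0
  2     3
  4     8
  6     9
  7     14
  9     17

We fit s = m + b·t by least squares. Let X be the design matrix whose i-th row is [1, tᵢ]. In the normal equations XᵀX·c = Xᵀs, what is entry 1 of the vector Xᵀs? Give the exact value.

Entry 1 ↔ basis 1, so (Xᵀs)_{1} = Σᵢ sᵢ = (1)·(-2) + (1)·(0) + (1)·(3) + (1)·(8) + (1)·(9) + (1)·(14) + (1)·(17) = 49.

49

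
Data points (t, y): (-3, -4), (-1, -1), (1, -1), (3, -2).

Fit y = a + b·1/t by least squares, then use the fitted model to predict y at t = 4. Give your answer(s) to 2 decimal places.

ŷ = -1.93

Forming XᵀX = [[4, 0]; [0, 20/9]] and Xᵀy = [-8, 2/3]ᵀ gives XᵀX·[a, b]ᵀ = Xᵀy.
Δ = 4·(20/9) − 0² = 80/9.
a = ((-8)·(20/9) − 0·(2/3))/(80/9) = -2; b = (4·(2/3) − 0·(-8))/(80/9) = 3/10.
At t = 4: ŷ = (-2)·(1) + (3/10)·(1/4) = -77/40.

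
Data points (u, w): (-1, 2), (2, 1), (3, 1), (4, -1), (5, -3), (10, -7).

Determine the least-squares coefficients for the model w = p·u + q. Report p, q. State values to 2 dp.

With design matrix A, AᵀA = [[155, 23]; [23, 6]] and Aᵀw = [-86, -7]ᵀ.
Eliminating q: 6·(row 1) − 23·(row 2) gives 401·p = 6·(-86) − 23·(-7) = -355, so p = -355/401.
Then q = ((-7) − 23·(-355/401))/6 = 893/401.

p = -0.89, q = 2.23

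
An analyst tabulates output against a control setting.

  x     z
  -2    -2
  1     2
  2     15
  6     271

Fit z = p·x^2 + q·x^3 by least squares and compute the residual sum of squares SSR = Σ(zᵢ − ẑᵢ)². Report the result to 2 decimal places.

AᵀA·[p, q]ᵀ = Aᵀz reads: 1329·p + 7777·q = 9810;  7777·p + 46785·q = 58674.
det = 1329·46785 − 7777² = 1695536.
p = (9810·46785 − 7777·58674)/1695536 = 165822/105971; q = (1329·58674 − 7777·9810)/1695536 = 105336/105971.
Residuals: -32542/105971, -59216/105971, 83589/105971, -4027/105971; SSR = 109170/105971.

SSR = 1.03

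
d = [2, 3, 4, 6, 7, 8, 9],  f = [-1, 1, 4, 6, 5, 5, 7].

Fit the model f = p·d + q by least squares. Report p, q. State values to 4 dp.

p = 0.9726, q = -1.5616

Normal-equation sums: Σd·d = 259, Σd = 39, Σ1 = 7.
For Mᵀf: Σd·f = 191, Σf = 27.
Normal equations: [[259, 39]; [39, 7]]·[p, q]ᵀ = [191, 27]ᵀ.
Eliminating q: 7·(row 1) − 39·(row 2) gives 292·p = 7·191 − 39·27 = 284, so p = 71/73.
Then q = (27 − 39·(71/73))/7 = -114/73.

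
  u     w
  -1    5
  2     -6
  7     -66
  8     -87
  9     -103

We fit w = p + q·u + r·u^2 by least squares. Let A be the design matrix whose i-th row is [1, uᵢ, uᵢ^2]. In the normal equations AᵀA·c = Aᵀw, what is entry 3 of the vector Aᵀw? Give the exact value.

-17164

Entry 3 ↔ basis u^2, so (Aᵀw)_{3} = Σᵢ (u^2)·wᵢ = (1)·(5) + (4)·(-6) + (49)·(-66) + (64)·(-87) + (81)·(-103) = -17164.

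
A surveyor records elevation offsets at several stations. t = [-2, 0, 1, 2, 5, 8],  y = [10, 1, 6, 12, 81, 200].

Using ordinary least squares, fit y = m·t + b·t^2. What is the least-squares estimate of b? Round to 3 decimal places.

b = 2.999

The normal system XᵀX·[m, b]ᵀ = Xᵀy is [[98, 638]; [638, 4754]]·[m, b]ᵀ = [2015, 14919]ᵀ.
det = 98·4754 − 638² = 58848.
m = (2015·4754 − 638·14919)/58848 = 15247/14712; b = (98·14919 − 638·2015)/58848 = 44123/14712.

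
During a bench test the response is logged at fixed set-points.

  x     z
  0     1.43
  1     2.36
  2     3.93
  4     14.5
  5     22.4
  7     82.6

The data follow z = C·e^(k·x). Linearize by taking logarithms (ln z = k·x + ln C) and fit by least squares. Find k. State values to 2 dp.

k = 0.58

Let Y = ln z. Fitting Y = k·x + ln C by least squares:
Σx = 19.0000, Σ(x)² = 95.0000, Σln z = 12.7822, Σx·ln z = 60.7359.
Equations: 95.0000·k + 19.0000·ln C = 60.7359;  19.0000·k + 6·ln C = 12.7822.
Solving (det = 209.0000): k = 0.58160, ln C = 0.28864.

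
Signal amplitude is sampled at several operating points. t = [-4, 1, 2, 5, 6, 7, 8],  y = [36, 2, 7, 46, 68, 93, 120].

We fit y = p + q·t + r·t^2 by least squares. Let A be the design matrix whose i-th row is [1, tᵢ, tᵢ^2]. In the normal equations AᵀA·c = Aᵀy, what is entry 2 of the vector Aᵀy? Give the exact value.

Entry 2 ↔ basis t, so (Aᵀy)_{2} = Σᵢ (t)·yᵢ = (-4)·(36) + (1)·(2) + (2)·(7) + (5)·(46) + (6)·(68) + (7)·(93) + (8)·(120) = 2121.

2121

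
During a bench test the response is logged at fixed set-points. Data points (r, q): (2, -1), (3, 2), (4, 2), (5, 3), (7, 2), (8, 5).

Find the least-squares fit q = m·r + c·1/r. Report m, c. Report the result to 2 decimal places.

m = 0.58, c = -2.58

The normal system MᵀM·[m, c]ᵀ = Mᵀq is [[167, 6]; [6, 352549/705600]]·[m, c]ᵀ = [81, 1829/840]ᵀ.
Determinant 167·(352549/705600) − 6² = 33474083/705600.
m = (81·(352549/705600) − 6·(1829/840))/(33474083/705600) = 19338309/33474083; c = (167·(1829/840) − 6·81)/(33474083/705600) = -86349480/33474083.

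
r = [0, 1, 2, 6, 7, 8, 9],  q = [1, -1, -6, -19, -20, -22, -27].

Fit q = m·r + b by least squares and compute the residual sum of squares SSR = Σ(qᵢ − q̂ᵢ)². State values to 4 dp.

With design matrix A, AᵀA = [[235, 33]; [33, 7]] and Aᵀq = [-686, -94]ᵀ.
Eliminating b: 7·(row 1) − 33·(row 2) gives 556·m = 7·(-686) − 33·(-94) = -1700, so m = -425/139.
Then b = ((-94) − 33·(-425/139))/7 = 137/139.
Residuals: 2/139, 149/139, -121/139, -228/139, 58/139, 205/139, -65/139; SSR = 996/139.

SSR = 7.1655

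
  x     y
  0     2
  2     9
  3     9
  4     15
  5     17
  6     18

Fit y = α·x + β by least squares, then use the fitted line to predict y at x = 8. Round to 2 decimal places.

Normal-equation sums: Σx·x = 90, Σx = 20, Σ1 = 6.
And Σx·y = 298, Σy = 70.
Normal equations: [[90, 20]; [20, 6]]·[α, β]ᵀ = [298, 70]ᵀ.
Determinant 90·6 − 20² = 140.
α = (298·6 − 20·70)/140 = 97/35; β = (90·70 − 20·298)/140 = 17/7.
At x = 8: ŷ = (97/35)·(8) + (17/7)·(1) = 123/5.

ŷ = 24.60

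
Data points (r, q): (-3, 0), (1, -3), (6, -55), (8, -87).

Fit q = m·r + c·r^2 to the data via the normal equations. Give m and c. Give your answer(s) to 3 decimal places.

Normal-equation sums: Σr·r = 110, Σr·r^2 = 702, Σr^2·r^2 = 5474.
For Xᵀq: Σr·q = -1029, Σr^2·q = -7551.
Δ = 110·5474 − 702² = 109336.
m = ((-1029)·5474 − 702·(-7551))/109336 = -41493/13667; c = (110·(-7551) − 702·(-1029))/109336 = -27063/27334.

m = -3.036, c = -0.990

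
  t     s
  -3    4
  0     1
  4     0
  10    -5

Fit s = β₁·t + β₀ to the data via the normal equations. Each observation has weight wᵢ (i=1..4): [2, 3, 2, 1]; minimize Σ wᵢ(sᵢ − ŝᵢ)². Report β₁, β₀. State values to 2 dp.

The normal equations are: 150·β₁ + 12·β₀ = -74;  12·β₁ + 8·β₀ = 6.
det = 150·8 − 12² = 1056.
β₁ = ((-74)·8 − 12·6)/1056 = -83/132; β₀ = (150·6 − 12·(-74))/1056 = 149/88.

β₁ = -0.63, β₀ = 1.69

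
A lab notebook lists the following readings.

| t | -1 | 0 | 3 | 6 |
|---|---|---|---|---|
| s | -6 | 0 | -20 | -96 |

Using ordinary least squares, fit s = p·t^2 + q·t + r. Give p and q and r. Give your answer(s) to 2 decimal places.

MᵀM·[p, q, r]ᵀ = Mᵀs reads: 1378·p + 242·q + 46·r = -3642;  242·p + 46·q + 8·r = -630;  46·p + 8·q + 4·r = -122.
(Σt^2·t^2 = 1378, Σt^2·t = 242, Σt^2 = 46, Σt·t = 46, Σt = 8, Σ1 = 4, Σt^2·s = -3642, Σt·s = -630, Σs = -122.)
Row-reducing yields p = -103/33, q = 452/165, r = -14/165.

p = -3.12, q = 2.74, r = -0.08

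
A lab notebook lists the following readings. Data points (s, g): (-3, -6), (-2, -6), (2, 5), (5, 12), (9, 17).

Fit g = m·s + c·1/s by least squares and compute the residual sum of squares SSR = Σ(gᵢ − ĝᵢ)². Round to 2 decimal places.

The normal system XᵀX·[m, c]ᵀ = Xᵀg is [[123, 5]; [5, 2687/4050]]·[m, c]ᵀ = [253, 1061/90]ᵀ.
det = 123·(2687/4050) − 5² = 76417/1350.
m = (253·(2687/4050) − 5·(1061/90))/(76417/1350) = 441086/229251; c = (123·(1061/90) − 5·253)/(76417/1350) = 249795/76417.
Residuals: 65849/76417, -237283/458502, -221219/458502, 395705/229251, -51924/76417; SSR = 2147711/458502.

SSR = 4.68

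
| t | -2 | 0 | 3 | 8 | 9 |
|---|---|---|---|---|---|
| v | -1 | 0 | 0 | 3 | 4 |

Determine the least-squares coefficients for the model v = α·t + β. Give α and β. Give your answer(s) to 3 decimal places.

α = 0.433, β = -0.361

The normal equations are: 158·α + 18·β = 62;  18·α + 5·β = 6.
Eliminating β: 5·(row 1) − 18·(row 2) gives 466·α = 5·62 − 18·6 = 202, so α = 101/233.
Then β = (6 − 18·(101/233))/5 = -84/233.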